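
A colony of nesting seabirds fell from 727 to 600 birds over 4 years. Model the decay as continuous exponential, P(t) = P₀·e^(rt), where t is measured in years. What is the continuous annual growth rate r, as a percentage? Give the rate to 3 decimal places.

600 = 727 · e^(r·4)
e^(4r) = 600/727 = 0.82531
r = ln(0.82531) / 4 = -0.192 / 4

r ≈ -4.800% per year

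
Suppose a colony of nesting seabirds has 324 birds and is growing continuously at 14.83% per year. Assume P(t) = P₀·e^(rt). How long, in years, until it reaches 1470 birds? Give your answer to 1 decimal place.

t ≈ 10.2 years

1470 = 324 · e^(0.1483·t)
t = ln(1470/324) / 0.1483 = ln(4.53704) / 0.1483 = 1.51227 / 0.1483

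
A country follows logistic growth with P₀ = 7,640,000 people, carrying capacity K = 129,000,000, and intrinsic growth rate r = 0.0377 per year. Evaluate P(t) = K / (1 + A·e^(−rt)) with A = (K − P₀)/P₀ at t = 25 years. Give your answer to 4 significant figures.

≈ 17,940,000 people

A = (129000000 − 7640000)/7640000 = 15.88482
P(25) = 129000000 / (1 + 15.88482·e^(−0.0377·25)) = 129000000 / (1 + 15.88482·0.389652)
= 129000000 / 7.18956 ≈ 17942687.73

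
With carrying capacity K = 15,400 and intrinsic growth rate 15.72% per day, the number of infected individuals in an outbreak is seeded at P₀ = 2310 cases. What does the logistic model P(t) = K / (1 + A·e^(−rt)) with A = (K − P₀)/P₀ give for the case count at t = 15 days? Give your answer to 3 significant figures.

≈ 10,000 cases

A = (15400 − 2310)/2310 = 5.66667
P(15) = 15400 / (1 + 5.66667·e^(−0.1572·15)) = 15400 / (1 + 5.66667·0.094609)
= 15400 / 1.53612 ≈ 10025.26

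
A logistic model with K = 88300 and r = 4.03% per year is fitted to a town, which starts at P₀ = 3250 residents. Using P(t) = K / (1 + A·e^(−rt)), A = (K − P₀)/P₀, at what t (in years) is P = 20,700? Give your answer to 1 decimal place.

t ≈ 51.6 years

A = (88300 − 3250)/3250 = 26.16923
20700 = 88300/(1 + 26.16923·e^(−0.0403t)) → 1 + 26.16923·e^(−0.0403t) = 4.2657
e^(−0.0403t) = 0.124792 → t = ln(8.01336)/0.0403 = 2.08111/0.0403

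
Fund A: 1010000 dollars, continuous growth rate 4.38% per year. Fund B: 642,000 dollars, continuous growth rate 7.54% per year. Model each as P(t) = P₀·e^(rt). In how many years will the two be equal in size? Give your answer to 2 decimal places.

1010000·e^(0.0438t) = 642000·e^(0.0754t)
1010000/642000 = e^((0.0754 − 0.0438)t) → ln(1.57321) = 0.0316·t
t = 0.45312 / 0.0316

t ≈ 14.34 years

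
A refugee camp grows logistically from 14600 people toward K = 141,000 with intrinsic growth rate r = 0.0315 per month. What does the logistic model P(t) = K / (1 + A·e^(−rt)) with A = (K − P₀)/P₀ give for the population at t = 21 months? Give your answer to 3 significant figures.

A = (141000 − 14600)/14600 = 8.65753
P(21) = 141000 / (1 + 8.65753·e^(−0.0315·21)) = 141000 / (1 + 8.65753·0.516077)
= 141000 / 5.46795 ≈ 25786.62

≈ 25,800 people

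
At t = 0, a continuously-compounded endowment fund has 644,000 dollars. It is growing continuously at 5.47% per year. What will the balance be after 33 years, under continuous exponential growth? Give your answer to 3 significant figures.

≈ 3,920,000 dollars

P(33) = 644000 · e^(0.0547·33) = 644000 · e^(1.8051)
= 644000 · 6.08058 ≈ 3915893.18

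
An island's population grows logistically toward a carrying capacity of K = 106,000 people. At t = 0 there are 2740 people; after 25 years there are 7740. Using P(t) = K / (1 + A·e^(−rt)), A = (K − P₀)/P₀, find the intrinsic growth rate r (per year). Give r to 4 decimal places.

r ≈ 0.0435 per year

A = (106000 − 2740)/2740 = 37.68613
7740 = 106000/(1 + 37.68613·e^(−r·25)) → e^(−25r) = (13.69509 − 1)/37.68613 = 0.336864
r = −ln(0.336864)/25 = 1.08808/25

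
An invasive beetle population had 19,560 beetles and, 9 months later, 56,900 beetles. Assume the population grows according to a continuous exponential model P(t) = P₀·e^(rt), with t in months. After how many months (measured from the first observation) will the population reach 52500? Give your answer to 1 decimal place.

t ≈ 8.3 months

r = ln(56900/19560) / 9 ≈ 0.118645 per month
t = ln(52500/19560) / r = 0.98733 / 0.118645 ≈ 8.322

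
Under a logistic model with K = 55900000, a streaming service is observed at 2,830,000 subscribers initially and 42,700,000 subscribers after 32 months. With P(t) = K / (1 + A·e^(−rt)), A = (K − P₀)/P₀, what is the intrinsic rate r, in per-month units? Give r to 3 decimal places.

A = (55900000 − 2830000)/2830000 = 18.75265
42700000 = 55900000/(1 + 18.75265·e^(−r·32)) → e^(−32r) = (1.30913 − 1)/18.75265 = 0.016485
r = −ln(0.016485)/32 = 4.10532/32

r ≈ 0.128 per month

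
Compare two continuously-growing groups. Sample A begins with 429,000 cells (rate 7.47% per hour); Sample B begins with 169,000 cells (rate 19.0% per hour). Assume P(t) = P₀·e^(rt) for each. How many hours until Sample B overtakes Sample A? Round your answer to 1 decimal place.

429000·e^(0.0747t) = 169000·e^(0.19t)
429000/169000 = e^((0.19 − 0.0747)t) → ln(2.53846) = 0.1153·t
t = 0.93156 / 0.1153

t ≈ 8.1 hours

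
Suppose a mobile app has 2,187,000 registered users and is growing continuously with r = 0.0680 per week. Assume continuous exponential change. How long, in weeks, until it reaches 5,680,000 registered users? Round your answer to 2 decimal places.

t ≈ 14.04 weeks

5680000 = 2187000 · e^(0.068·t)
t = ln(5680000/2187000) / 0.068 = ln(2.59717) / 0.068 = 0.95442 / 0.068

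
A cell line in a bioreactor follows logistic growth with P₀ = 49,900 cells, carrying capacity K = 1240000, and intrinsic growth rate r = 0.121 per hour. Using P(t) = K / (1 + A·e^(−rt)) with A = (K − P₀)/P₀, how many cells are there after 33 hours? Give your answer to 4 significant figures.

A = (1240000 − 49900)/49900 = 23.8497
P(33) = 1240000 / (1 + 23.8497·e^(−0.121·33)) = 1240000 / (1 + 23.8497·0.018444)
= 1240000 / 1.43989 ≈ 861176.32

≈ 861,200 cells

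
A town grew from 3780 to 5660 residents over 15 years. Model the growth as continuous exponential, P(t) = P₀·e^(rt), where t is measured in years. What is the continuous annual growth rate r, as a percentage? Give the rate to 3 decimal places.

r ≈ 2.691% per year

5660 = 3780 · e^(r·15)
e^(15r) = 5660/3780 = 1.49735
r = ln(1.49735) / 15 = 0.4037 / 15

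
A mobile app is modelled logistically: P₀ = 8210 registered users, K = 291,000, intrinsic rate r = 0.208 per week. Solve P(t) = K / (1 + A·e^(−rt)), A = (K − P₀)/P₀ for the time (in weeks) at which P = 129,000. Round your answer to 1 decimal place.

A = (291000 − 8210)/8210 = 34.44458
129000 = 291000/(1 + 34.44458·e^(−0.208t)) → 1 + 34.44458·e^(−0.208t) = 2.25581
e^(−0.208t) = 0.036459 → t = ln(27.42809)/0.208 = 3.31157/0.208

t ≈ 15.9 weeks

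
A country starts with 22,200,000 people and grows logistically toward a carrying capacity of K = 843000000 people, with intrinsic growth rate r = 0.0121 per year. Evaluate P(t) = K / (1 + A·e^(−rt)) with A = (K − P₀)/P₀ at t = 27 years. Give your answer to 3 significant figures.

A = (843000000 − 22200000)/22200000 = 36.97297
P(27) = 843000000 / (1 + 36.97297·e^(−0.0121·27)) = 843000000 / (1 + 36.97297·0.7213)
= 843000000 / 27.66861 ≈ 30467740.4

≈ 30,500,000 people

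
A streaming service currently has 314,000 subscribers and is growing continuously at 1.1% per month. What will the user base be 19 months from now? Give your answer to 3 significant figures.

P(19) = 314000 · e^(0.011·19) = 314000 · e^(0.209)
= 314000 · 1.23244 ≈ 386987.73

≈ 387,000 subscribers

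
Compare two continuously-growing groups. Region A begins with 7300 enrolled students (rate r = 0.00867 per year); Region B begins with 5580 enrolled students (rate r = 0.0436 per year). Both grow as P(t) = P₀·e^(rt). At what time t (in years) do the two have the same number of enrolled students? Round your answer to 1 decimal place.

7300·e^(0.00867t) = 5580·e^(0.0436t)
7300/5580 = e^((0.0436 − 0.00867)t) → ln(1.30824) = 0.03493·t
t = 0.26869 / 0.03493

t ≈ 7.7 years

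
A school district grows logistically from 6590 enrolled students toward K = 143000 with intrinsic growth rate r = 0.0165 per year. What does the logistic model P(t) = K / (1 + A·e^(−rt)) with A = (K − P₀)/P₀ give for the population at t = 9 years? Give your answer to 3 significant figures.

A = (143000 − 6590)/6590 = 20.69954
P(9) = 143000 / (1 + 20.69954·e^(−0.0165·9)) = 143000 / (1 + 20.69954·0.862)
= 143000 / 18.84301 ≈ 7589.02

≈ 7,590 enrolled students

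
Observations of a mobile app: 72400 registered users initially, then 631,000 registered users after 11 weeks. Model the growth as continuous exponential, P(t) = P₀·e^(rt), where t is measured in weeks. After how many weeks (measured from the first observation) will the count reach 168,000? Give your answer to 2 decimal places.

t ≈ 4.28 weeks

r = ln(631000/72400) / 11 ≈ 0.196827 per week
t = ln(168000/72400) / r = 0.84176 / 0.196827 ≈ 4.277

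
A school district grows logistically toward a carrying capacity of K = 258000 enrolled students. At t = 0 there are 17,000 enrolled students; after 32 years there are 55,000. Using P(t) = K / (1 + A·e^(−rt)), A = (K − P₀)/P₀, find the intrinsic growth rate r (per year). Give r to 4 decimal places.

A = (258000 − 17000)/17000 = 14.17647
55000 = 258000/(1 + 14.17647·e^(−r·32)) → e^(−32r) = (4.69091 − 1)/14.17647 = 0.260355
r = −ln(0.260355)/32 = 1.34571/32

r ≈ 0.0421 per year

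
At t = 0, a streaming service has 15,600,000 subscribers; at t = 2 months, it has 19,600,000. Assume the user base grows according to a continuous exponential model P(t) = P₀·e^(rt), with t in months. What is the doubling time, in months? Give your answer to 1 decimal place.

r = ln(19600000/15600000) / 2 = ln(1.25641) / 2 ≈ 0.114129 per month
doubling time = ln 2 / |r| = 0.69315 / 0.114129

doubling time ≈ 6.1 months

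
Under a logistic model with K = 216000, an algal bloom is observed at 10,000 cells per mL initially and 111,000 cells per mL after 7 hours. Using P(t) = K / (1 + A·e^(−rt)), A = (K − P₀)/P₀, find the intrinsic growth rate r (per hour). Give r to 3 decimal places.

A = (216000 − 10000)/10000 = 20.6
111000 = 216000/(1 + 20.6·e^(−r·7)) → e^(−7r) = (1.94595 − 1)/20.6 = 0.04592
r = −ln(0.04592)/7 = 3.08086/7

r ≈ 0.440 per hour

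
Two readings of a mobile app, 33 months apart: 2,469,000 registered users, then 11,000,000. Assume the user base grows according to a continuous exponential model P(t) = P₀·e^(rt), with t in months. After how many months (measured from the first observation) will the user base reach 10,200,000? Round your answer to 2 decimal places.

r = ln(11000000/2469000) / 33 ≈ 0.045275 per month
t = ln(10200000/2469000) / r = 1.41857 / 0.045275 ≈ 31.332

t ≈ 31.33 months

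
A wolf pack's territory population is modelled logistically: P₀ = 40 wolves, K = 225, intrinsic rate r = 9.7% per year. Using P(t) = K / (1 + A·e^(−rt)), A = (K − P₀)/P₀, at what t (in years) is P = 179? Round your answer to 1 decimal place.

A = (225 − 40)/40 = 4.625
179 = 225/(1 + 4.625·e^(−0.097t)) → 1 + 4.625·e^(−0.097t) = 1.25698
e^(−0.097t) = 0.055564 → t = ln(17.99728)/0.097 = 2.89022/0.097

t ≈ 29.8 years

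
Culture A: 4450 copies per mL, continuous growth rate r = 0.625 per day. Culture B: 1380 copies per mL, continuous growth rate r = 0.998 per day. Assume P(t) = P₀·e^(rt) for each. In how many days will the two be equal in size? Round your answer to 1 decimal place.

4450·e^(0.625t) = 1380·e^(0.998t)
4450/1380 = e^((0.998 − 0.625)t) → ln(3.22464) = 0.373·t
t = 1.17082 / 0.373

t ≈ 3.1 days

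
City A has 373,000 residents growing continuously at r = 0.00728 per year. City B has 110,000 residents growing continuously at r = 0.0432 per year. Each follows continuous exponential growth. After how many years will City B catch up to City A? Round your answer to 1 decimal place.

t ≈ 34.0 years

373000·e^(0.00728t) = 110000·e^(0.0432t)
373000/110000 = e^((0.0432 − 0.00728)t) → ln(3.39091) = 0.03592·t
t = 1.2211 / 0.03592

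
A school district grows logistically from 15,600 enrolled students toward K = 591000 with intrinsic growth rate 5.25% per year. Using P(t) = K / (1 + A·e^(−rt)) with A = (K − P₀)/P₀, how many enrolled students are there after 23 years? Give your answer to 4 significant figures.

A = (591000 − 15600)/15600 = 36.88462
P(23) = 591000 / (1 + 36.88462·e^(−0.0525·23)) = 591000 / (1 + 36.88462·0.298944)
= 591000 / 12.02642 ≈ 49141.79

≈ 49,140 enrolled students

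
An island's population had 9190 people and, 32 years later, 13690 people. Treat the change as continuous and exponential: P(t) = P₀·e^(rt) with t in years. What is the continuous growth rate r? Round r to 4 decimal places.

13690 = 9190 · e^(r·32)
e^(32r) = 13690/9190 = 1.48966
r = ln(1.48966) / 32 = 0.39855 / 32

r ≈ 0.0125 per year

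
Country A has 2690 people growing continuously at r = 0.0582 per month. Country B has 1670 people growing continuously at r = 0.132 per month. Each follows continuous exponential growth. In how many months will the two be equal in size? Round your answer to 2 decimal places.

2690·e^(0.0582t) = 1670·e^(0.132t)
2690/1670 = e^((0.132 − 0.0582)t) → ln(1.61078) = 0.0738·t
t = 0.47672 / 0.0738

t ≈ 6.46 months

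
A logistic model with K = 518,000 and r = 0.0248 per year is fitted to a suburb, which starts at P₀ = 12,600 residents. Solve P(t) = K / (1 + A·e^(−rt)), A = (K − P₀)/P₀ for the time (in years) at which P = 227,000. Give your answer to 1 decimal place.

t ≈ 138.8 years

A = (518000 − 12600)/12600 = 40.11111
227000 = 518000/(1 + 40.11111·e^(−0.0248t)) → 1 + 40.11111·e^(−0.0248t) = 2.28194
e^(−0.0248t) = 0.03196 → t = ln(31.28942)/0.0248 = 3.44328/0.0248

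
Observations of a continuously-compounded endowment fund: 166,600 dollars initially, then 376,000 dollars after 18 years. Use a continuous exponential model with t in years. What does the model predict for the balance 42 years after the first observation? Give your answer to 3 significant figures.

≈ 1,110,000 dollars

r = ln(376000/166600) / 18 ≈ 0.045222 per year
P(42) = 166600 · e^(0.045222·42) = 166600 · 6.68134 ≈ 1113110.57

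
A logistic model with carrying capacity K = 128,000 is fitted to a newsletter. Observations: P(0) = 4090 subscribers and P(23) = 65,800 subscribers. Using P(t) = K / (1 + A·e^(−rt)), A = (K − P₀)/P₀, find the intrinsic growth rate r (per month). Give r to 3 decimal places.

r ≈ 0.151 per month

A = (128000 − 4090)/4090 = 30.29584
65800 = 128000/(1 + 30.29584·e^(−r·23)) → e^(−23r) = (1.94529 − 1)/30.29584 = 0.031202
r = −ln(0.031202)/23 = 3.46728/23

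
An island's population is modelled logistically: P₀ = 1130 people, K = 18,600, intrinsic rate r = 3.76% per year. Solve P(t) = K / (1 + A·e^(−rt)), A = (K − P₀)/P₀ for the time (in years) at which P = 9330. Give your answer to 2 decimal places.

A = (18600 − 1130)/1130 = 15.46018
9330 = 18600/(1 + 15.46018·e^(−0.0376t)) → 1 + 15.46018·e^(−0.0376t) = 1.99357
e^(−0.0376t) = 0.064266 → t = ln(15.56024)/0.0376 = 2.74472/0.0376

t ≈ 73.00 years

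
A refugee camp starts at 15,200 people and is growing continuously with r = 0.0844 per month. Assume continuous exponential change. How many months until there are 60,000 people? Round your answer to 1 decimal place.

t ≈ 16.3 months

60000 = 15200 · e^(0.0844·t)
t = ln(60000/15200) / 0.0844 = ln(3.94737) / 0.0844 = 1.37305 / 0.0844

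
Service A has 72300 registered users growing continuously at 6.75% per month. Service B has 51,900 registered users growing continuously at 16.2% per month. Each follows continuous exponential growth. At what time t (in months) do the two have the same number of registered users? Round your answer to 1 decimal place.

72300·e^(0.0675t) = 51900·e^(0.162t)
72300/51900 = e^((0.162 − 0.0675)t) → ln(1.39306) = 0.0945·t
t = 0.33151 / 0.0945

t ≈ 3.5 months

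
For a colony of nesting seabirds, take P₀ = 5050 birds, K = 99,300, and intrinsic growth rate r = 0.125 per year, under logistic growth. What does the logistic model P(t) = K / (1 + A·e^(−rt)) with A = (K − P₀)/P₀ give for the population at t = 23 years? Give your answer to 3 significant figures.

≈ 48,400 birds

A = (99300 − 5050)/5050 = 18.66337
P(23) = 99300 / (1 + 18.66337·e^(−0.125·23)) = 99300 / (1 + 18.66337·0.056416)
= 99300 / 2.05292 ≈ 48370.24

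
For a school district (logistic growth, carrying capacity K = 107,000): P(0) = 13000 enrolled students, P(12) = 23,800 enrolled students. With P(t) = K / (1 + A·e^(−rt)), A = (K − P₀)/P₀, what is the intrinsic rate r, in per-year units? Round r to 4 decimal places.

r ≈ 0.0606 per year

A = (107000 − 13000)/13000 = 7.23077
23800 = 107000/(1 + 7.23077·e^(−r·12)) → e^(−12r) = (4.4958 − 1)/7.23077 = 0.483461
r = −ln(0.483461)/12 = 0.72678/12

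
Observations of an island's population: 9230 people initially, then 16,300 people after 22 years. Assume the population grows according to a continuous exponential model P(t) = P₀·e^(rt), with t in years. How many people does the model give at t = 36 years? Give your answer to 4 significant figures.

≈ 23,410 people

r = ln(16300/9230) / 22 ≈ 0.02585 per year
P(36) = 9230 · e^(0.02585·36) = 9230 · 2.53606 ≈ 23407.79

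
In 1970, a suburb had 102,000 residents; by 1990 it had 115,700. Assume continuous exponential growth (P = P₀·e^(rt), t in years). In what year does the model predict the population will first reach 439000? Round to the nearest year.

r = ln(115700/102000) / 20 = 0.12603/20 ≈ 0.006301 per year
t = ln(439000/102000) / r = 1.45953/0.006301 ≈ 231.62 years after 1970

year 2202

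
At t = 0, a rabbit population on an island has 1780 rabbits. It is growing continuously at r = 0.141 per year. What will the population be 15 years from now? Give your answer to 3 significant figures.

P(15) = 1780 · e^(0.141·15) = 1780 · e^(2.115)
= 1780 · 8.28959 ≈ 14755.46

≈ 14,800 rabbits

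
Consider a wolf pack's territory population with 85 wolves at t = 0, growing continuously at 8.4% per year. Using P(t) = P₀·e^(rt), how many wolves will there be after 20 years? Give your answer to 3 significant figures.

P(20) = 85 · e^(0.084·20) = 85 · e^(1.68)
= 85 · 5.36556 ≈ 456.07

≈ 456 wolves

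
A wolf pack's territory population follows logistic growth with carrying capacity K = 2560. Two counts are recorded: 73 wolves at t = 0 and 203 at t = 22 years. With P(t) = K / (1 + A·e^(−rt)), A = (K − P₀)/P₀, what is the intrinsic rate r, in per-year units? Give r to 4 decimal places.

A = (2560 − 73)/73 = 34.06849
203 = 2560/(1 + 34.06849·e^(−r·22)) → e^(−22r) = (12.61084 − 1)/34.06849 = 0.340809
r = −ln(0.340809)/22 = 1.07643/22

r ≈ 0.0489 per year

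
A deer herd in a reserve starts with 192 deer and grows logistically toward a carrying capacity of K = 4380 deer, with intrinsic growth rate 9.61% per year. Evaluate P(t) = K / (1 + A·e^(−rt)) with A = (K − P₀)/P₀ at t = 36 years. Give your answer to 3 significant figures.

≈ 2,600 deer

A = (4380 − 192)/192 = 21.8125
P(36) = 4380 / (1 + 21.8125·e^(−0.0961·36)) = 4380 / (1 + 21.8125·0.031442)
= 4380 / 1.68584 ≈ 2598.12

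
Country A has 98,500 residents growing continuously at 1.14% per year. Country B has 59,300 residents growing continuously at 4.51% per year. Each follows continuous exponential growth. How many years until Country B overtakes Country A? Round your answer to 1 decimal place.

t ≈ 15.1 years

98500·e^(0.0114t) = 59300·e^(0.0451t)
98500/59300 = e^((0.0451 − 0.0114)t) → ln(1.66105) = 0.0337·t
t = 0.50745 / 0.0337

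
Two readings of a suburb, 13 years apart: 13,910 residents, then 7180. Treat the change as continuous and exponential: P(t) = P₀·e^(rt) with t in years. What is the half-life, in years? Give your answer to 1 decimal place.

half-life ≈ 13.6 years

r = ln(7180/13910) / 13 = ln(0.51618) / 13 ≈ -0.05087 per year
half-life = ln 2 / |r| = 0.69315 / 0.05087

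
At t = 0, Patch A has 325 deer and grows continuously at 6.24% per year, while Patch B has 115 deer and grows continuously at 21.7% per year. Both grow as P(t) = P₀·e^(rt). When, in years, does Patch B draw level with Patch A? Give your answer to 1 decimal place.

325·e^(0.0624t) = 115·e^(0.217t)
325/115 = e^((0.217 − 0.0624)t) → ln(2.82609) = 0.1546·t
t = 1.03889 / 0.1546

t ≈ 6.7 years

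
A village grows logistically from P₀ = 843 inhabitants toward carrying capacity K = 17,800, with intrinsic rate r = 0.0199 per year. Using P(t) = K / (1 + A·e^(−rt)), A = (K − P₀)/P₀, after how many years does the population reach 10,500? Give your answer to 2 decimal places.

A = (17800 − 843)/843 = 20.11507
10500 = 17800/(1 + 20.11507·e^(−0.0199t)) → 1 + 20.11507·e^(−0.0199t) = 1.69524
e^(−0.0199t) = 0.034563 → t = ln(28.93263)/0.0199 = 3.36497/0.0199

t ≈ 169.09 years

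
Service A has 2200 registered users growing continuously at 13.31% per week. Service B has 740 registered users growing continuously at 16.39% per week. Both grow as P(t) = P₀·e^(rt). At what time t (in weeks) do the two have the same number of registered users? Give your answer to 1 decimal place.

2200·e^(0.1331t) = 740·e^(0.1639t)
2200/740 = e^((0.1639 − 0.1331)t) → ln(2.97297) = 0.0308·t
t = 1.08956 / 0.0308

t ≈ 35.4 weeks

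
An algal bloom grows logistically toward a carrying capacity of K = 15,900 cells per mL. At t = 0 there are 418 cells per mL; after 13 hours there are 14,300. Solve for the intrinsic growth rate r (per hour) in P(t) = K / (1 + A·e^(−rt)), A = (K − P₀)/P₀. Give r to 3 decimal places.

r ≈ 0.446 per hour

A = (15900 − 418)/418 = 37.03828
14300 = 15900/(1 + 37.03828·e^(−r·13)) → e^(−13r) = (1.11189 − 1)/37.03828 = 0.003021
r = −ln(0.003021)/13 = 5.80221/13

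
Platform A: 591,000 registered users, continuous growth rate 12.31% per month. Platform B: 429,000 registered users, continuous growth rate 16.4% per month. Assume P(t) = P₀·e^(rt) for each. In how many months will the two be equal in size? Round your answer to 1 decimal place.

591000·e^(0.1231t) = 429000·e^(0.164t)
591000/429000 = e^((0.164 − 0.1231)t) → ln(1.37762) = 0.0409·t
t = 0.32036 / 0.0409

t ≈ 7.8 months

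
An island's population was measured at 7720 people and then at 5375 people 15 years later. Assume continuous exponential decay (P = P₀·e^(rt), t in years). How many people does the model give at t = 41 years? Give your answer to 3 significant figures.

≈ 2,870 people

r = ln(5375/7720) / 15 ≈ -0.024137 per year
P(41) = 7720 · e^(-0.024137·41) = 7720 · 0.37172 ≈ 2869.66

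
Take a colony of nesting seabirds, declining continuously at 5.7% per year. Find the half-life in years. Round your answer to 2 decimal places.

half-life = ln(2) / |r| = 0.69315 / 0.057

half-life ≈ 12.16 years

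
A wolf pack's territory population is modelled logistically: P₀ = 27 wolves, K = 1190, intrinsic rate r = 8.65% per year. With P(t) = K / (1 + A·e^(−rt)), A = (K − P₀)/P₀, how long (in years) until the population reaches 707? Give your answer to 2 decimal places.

A = (1190 − 27)/27 = 43.07407
707 = 1190/(1 + 43.07407·e^(−0.0865t)) → 1 + 43.07407·e^(−0.0865t) = 1.68317
e^(−0.0865t) = 0.01586 → t = ln(63.05046)/0.0865 = 4.14394/0.0865

t ≈ 47.91 years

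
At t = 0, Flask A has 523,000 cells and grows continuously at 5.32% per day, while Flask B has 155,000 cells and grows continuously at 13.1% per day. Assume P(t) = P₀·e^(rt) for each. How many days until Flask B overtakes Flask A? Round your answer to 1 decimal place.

t ≈ 15.6 days

523000·e^(0.0532t) = 155000·e^(0.131t)
523000/155000 = e^((0.131 − 0.0532)t) → ln(3.37419) = 0.0778·t
t = 1.21616 / 0.0778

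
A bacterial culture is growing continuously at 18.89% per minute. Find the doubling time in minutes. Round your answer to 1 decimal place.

doubling time = ln(2) / |r| = 0.69315 / 0.1889

doubling time ≈ 3.7 minutes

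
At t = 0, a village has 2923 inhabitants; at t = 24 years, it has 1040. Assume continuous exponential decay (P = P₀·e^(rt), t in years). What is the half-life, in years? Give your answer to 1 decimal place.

r = ln(1040/2923) / 24 = ln(0.3558) / 24 ≈ -0.043058 per year
half-life = ln 2 / |r| = 0.69315 / 0.043058

half-life ≈ 16.1 years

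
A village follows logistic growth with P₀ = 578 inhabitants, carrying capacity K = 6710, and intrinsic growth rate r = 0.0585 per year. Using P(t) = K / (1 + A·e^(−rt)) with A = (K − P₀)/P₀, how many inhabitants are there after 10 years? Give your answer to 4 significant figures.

≈ 971.0 inhabitants

A = (6710 − 578)/578 = 10.609
P(10) = 6710 / (1 + 10.609·e^(−0.0585·10)) = 6710 / (1 + 10.609·0.557106)
= 6710 / 6.91033 ≈ 971.01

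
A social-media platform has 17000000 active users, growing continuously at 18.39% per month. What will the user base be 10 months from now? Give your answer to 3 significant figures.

≈ 107,000,000 active users

P(10) = 17000000 · e^(0.1839·10) = 17000000 · e^(1.839)
= 17000000 · 6.29024 ≈ 106934162.79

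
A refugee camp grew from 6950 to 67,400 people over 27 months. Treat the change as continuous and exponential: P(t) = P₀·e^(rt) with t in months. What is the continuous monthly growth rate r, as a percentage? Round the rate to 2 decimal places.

r ≈ 8.41% per month

67400 = 6950 · e^(r·27)
e^(27r) = 67400/6950 = 9.69784
r = ln(9.69784) / 27 = 2.2719 / 27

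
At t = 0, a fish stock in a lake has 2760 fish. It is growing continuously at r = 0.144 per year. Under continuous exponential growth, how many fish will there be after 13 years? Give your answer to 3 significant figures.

≈ 17,900 fish

P(13) = 2760 · e^(0.144·13) = 2760 · e^(1.872)
= 2760 · 6.50129 ≈ 17943.55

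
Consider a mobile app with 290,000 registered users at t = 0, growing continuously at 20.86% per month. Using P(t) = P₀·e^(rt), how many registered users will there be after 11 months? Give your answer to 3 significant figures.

P(11) = 290000 · e^(0.2086·11) = 290000 · e^(2.2946)
= 290000 · 9.92047 ≈ 2876935.44

≈ 2,880,000 registered users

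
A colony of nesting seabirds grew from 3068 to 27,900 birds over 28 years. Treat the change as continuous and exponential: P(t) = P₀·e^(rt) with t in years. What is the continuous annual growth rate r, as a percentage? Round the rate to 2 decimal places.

r ≈ 7.88% per year

27900 = 3068 · e^(r·28)
e^(28r) = 27900/3068 = 9.09387
r = ln(9.09387) / 28 = 2.2076 / 28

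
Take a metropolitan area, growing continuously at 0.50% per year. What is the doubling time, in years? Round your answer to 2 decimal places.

doubling time = ln(2) / |r| = 0.69315 / 0.005

doubling time ≈ 138.63 years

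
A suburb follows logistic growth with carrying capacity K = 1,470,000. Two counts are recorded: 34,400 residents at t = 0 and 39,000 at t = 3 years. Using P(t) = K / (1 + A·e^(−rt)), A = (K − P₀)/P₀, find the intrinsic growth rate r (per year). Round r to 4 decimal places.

r ≈ 0.0429 per year

A = (1470000 − 34400)/34400 = 41.73256
39000 = 1470000/(1 + 41.73256·e^(−r·3)) → e^(−3r) = (37.69231 − 1)/41.73256 = 0.879225
r = −ln(0.879225)/3 = 0.12871/3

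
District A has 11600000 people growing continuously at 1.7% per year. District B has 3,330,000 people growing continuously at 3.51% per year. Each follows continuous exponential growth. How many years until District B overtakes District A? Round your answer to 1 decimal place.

t ≈ 69.0 years

11600000·e^(0.017t) = 3330000·e^(0.0351t)
11600000/3330000 = e^((0.0351 − 0.017)t) → ln(3.48348) = 0.0181·t
t = 1.24803 / 0.0181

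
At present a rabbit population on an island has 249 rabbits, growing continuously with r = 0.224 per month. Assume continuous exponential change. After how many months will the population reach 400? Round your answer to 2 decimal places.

400 = 249 · e^(0.224·t)
t = ln(400/249) / 0.224 = ln(1.60643) / 0.224 = 0.47401 / 0.224

t ≈ 2.12 months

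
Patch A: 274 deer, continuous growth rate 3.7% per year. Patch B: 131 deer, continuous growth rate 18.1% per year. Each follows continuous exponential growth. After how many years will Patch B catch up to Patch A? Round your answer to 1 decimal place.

274·e^(0.037t) = 131·e^(0.181t)
274/131 = e^((0.181 − 0.037)t) → ln(2.0916) = 0.144·t
t = 0.73793 / 0.144

t ≈ 5.1 years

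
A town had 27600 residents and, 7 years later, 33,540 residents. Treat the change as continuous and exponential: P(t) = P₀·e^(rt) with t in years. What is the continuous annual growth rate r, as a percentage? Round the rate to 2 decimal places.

33540 = 27600 · e^(r·7)
e^(7r) = 33540/27600 = 1.21522
r = ln(1.21522) / 7 = 0.19492 / 7

r ≈ 2.78% per year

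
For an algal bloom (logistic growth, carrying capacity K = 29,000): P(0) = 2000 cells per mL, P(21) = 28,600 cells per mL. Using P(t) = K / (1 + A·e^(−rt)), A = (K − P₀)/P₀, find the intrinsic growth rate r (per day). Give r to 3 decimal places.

A = (29000 − 2000)/2000 = 13.5
28600 = 29000/(1 + 13.5·e^(−r·21)) → e^(−21r) = (1.01399 − 1)/13.5 = 0.001036
r = −ln(0.001036)/21 = 6.87239/21

r ≈ 0.327 per day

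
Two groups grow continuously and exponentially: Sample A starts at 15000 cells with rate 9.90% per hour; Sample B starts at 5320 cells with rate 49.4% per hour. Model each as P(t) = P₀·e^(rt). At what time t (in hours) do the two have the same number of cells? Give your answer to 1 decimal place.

15000·e^(0.099t) = 5320·e^(0.494t)
15000/5320 = e^((0.494 − 0.099)t) → ln(2.81955) = 0.395·t
t = 1.03658 / 0.395

t ≈ 2.6 hours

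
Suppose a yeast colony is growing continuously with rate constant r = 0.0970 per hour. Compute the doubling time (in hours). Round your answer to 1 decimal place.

doubling time = ln(2) / |r| = 0.69315 / 0.097

doubling time ≈ 7.1 hours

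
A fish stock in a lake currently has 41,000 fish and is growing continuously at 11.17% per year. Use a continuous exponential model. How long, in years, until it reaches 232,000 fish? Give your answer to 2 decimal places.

t ≈ 15.52 years

232000 = 41000 · e^(0.1117·t)
t = ln(232000/41000) / 0.1117 = ln(5.65854) / 0.1117 = 1.73317 / 0.1117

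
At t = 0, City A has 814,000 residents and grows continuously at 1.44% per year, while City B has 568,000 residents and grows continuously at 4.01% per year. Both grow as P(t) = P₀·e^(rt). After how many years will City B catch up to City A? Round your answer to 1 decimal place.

t ≈ 14.0 years

814000·e^(0.0144t) = 568000·e^(0.0401t)
814000/568000 = e^((0.0401 − 0.0144)t) → ln(1.4331) = 0.0257·t
t = 0.35984 / 0.0257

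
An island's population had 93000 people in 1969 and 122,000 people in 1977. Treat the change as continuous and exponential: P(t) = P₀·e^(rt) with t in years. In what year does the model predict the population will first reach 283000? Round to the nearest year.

year 2002

r = ln(122000/93000) / 8 = 0.27142/8 ≈ 0.033928 per year
t = ln(283000/93000) / r = 1.11285/0.033928 ≈ 32.8 years after 1969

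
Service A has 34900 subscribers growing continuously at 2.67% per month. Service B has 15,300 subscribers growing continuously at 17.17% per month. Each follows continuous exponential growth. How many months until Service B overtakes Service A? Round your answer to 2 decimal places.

34900·e^(0.0267t) = 15300·e^(0.1717t)
34900/15300 = e^((0.1717 − 0.0267)t) → ln(2.28105) = 0.145·t
t = 0.82463 / 0.145

t ≈ 5.69 months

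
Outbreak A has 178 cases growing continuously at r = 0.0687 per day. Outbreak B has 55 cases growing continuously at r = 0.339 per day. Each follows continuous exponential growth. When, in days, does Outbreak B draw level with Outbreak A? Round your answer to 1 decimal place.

t ≈ 4.3 days

178·e^(0.0687t) = 55·e^(0.339t)
178/55 = e^((0.339 − 0.0687)t) → ln(3.23636) = 0.2703·t
t = 1.17445 / 0.2703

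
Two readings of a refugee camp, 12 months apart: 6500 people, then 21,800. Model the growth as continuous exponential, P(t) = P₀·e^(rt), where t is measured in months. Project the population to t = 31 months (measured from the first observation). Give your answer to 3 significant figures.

r = ln(21800/6500) / 12 ≈ 0.100842 per month
P(31) = 6500 · e^(0.100842·31) = 6500 · 22.78521 ≈ 148103.89

≈ 148,000 people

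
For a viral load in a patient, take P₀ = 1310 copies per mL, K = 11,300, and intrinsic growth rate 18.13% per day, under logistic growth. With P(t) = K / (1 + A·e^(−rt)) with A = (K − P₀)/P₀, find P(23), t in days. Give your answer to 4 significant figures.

≈ 10,110 copies per mL

A = (11300 − 1310)/1310 = 7.62595
P(23) = 11300 / (1 + 7.62595·e^(−0.1813·23)) = 11300 / (1 + 7.62595·0.015454)
= 11300 / 1.11785 ≈ 10108.69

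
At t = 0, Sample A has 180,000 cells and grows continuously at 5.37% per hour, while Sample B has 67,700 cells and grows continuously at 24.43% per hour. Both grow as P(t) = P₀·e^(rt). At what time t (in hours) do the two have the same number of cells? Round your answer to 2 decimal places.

180000·e^(0.0537t) = 67700·e^(0.2443t)
180000/67700 = e^((0.2443 − 0.0537)t) → ln(2.65879) = 0.1906·t
t = 0.97787 / 0.1906

t ≈ 5.13 hours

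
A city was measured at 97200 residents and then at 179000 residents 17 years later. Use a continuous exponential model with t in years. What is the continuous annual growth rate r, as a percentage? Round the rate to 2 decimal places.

179000 = 97200 · e^(r·17)
e^(17r) = 179000/97200 = 1.84156
r = ln(1.84156) / 17 = 0.61062 / 17

r ≈ 3.59% per year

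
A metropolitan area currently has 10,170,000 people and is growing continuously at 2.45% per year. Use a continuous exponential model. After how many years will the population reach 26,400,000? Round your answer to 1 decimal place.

t ≈ 38.9 years

26400000 = 10170000 · e^(0.0245·t)
t = ln(26400000/10170000) / 0.0245 = ln(2.59587) / 0.0245 = 0.95392 / 0.0245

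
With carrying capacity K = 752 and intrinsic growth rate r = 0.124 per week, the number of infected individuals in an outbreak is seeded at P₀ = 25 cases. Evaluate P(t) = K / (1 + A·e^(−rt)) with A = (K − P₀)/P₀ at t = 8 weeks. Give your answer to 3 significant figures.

A = (752 − 25)/25 = 29.08
P(8) = 752 / (1 + 29.08·e^(−0.124·8)) = 752 / (1 + 29.08·0.370834)
= 752 / 11.78386 ≈ 63.82

≈ 63.8 cases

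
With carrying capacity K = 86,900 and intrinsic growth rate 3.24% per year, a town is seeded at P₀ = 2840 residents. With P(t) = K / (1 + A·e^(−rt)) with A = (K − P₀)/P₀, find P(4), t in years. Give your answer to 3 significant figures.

A = (86900 − 2840)/2840 = 29.59859
P(4) = 86900 / (1 + 29.59859·e^(−0.0324·4)) = 86900 / (1 + 29.59859·0.878447)
= 86900 / 27.00079 ≈ 3218.42

≈ 3,220 residents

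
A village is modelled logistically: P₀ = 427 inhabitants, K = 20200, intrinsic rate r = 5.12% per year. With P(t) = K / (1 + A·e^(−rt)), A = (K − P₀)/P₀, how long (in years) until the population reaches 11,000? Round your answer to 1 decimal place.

A = (20200 − 427)/427 = 46.30679
11000 = 20200/(1 + 46.30679·e^(−0.0512t)) → 1 + 46.30679·e^(−0.0512t) = 1.83636
e^(−0.0512t) = 0.018061 → t = ln(55.36682)/0.0512 = 4.01398/0.0512

t ≈ 78.4 years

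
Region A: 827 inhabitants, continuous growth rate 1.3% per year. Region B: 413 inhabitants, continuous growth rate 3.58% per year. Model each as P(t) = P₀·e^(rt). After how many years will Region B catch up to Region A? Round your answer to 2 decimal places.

827·e^(0.013t) = 413·e^(0.0358t)
827/413 = e^((0.0358 − 0.013)t) → ln(2.00242) = 0.0228·t
t = 0.69436 / 0.0228

t ≈ 30.45 years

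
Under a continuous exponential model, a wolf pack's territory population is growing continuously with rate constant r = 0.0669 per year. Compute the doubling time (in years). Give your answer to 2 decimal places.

doubling time = ln(2) / |r| = 0.69315 / 0.0669

doubling time ≈ 10.36 years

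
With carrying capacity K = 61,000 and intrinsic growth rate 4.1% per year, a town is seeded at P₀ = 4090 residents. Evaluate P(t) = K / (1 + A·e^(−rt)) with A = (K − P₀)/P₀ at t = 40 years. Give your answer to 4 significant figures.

A = (61000 − 4090)/4090 = 13.91443
P(40) = 61000 / (1 + 13.91443·e^(−0.041·40)) = 61000 / (1 + 13.91443·0.19398)
= 61000 / 3.69912 ≈ 16490.4

≈ 16,490 residents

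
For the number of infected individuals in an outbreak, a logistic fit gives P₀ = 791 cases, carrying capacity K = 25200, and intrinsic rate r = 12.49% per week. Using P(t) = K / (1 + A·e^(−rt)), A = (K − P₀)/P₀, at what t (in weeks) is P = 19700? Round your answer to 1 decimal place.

A = (25200 − 791)/791 = 30.85841
19700 = 25200/(1 + 30.85841·e^(−0.1249t)) → 1 + 30.85841·e^(−0.1249t) = 1.27919
e^(−0.1249t) = 0.009047 → t = ln(110.5292)/0.1249 = 4.70528/0.1249

t ≈ 37.7 weeks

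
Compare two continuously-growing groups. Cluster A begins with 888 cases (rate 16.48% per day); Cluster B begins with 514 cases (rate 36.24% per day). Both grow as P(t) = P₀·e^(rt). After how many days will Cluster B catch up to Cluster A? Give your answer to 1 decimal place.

888·e^(0.1648t) = 514·e^(0.3624t)
888/514 = e^((0.3624 − 0.1648)t) → ln(1.72763) = 0.1976·t
t = 0.54675 / 0.1976

t ≈ 2.8 days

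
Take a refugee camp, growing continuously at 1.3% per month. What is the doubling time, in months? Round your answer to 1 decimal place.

doubling time = ln(2) / |r| = 0.69315 / 0.013

doubling time ≈ 53.3 months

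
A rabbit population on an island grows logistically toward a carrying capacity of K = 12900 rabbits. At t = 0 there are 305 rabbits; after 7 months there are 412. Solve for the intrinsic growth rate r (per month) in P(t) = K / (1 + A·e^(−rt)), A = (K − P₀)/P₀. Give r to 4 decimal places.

r ≈ 0.0442 per month

A = (12900 − 305)/305 = 41.29508
412 = 12900/(1 + 41.29508·e^(−r·7)) → e^(−7r) = (31.31068 − 1)/41.29508 = 0.734002
r = −ln(0.734002)/7 = 0.30924/7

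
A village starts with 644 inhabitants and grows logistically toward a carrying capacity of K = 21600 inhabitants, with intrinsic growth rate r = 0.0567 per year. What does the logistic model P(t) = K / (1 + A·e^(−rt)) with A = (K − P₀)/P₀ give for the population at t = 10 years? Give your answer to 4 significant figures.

A = (21600 − 644)/644 = 32.54037
P(10) = 21600 / (1 + 32.54037·e^(−0.0567·10)) = 21600 / (1 + 32.54037·0.567225)
= 21600 / 19.4577 ≈ 1110.1

≈ 1,110 inhabitants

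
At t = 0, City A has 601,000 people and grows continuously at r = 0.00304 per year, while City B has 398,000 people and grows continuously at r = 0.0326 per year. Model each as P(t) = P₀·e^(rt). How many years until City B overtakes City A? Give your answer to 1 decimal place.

t ≈ 13.9 years

601000·e^(0.00304t) = 398000·e^(0.0326t)
601000/398000 = e^((0.0326 − 0.00304)t) → ln(1.51005) = 0.02956·t
t = 0.41214 / 0.02956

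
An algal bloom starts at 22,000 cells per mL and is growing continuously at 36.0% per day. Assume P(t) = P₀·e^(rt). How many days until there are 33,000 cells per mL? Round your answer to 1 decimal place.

t ≈ 1.1 days

33000 = 22000 · e^(0.36·t)
t = ln(33000/22000) / 0.36 = ln(1.5) / 0.36 = 0.40547 / 0.36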